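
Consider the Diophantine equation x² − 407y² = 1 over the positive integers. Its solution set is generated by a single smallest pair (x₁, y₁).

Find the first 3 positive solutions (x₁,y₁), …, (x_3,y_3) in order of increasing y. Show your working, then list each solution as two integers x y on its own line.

2663 132
14183137 703032
75539384999 3744348300

d=407: √d = [20; 5,1,2,1,5,40] (ℓ=6, even), read p_5/q_5
k=0  a_k=20  p_k/q_k = 20/1
k=1  a_k=5  p_k/q_k = 101/5
…
k=3  a_k=2  p_k/q_k = 343/17
k=4  a_k=1  p_k/q_k = 464/23
k=5  a_k=5  p_k/q_k = 2663/132
→ (2663, 132).  Check: 2663²=7091569, 407·132²=7091568, difference 1.
n=2: (2663,132)∘(2663,132) = (2663·2663+407·132·132, 2663·132+132·2663) = (14183137,703032)
n=3: (14183137,703032)∘(2663,132) = (2663·14183137+407·132·703032, 2663·703032+132·14183137) = (75539384999,3744348300)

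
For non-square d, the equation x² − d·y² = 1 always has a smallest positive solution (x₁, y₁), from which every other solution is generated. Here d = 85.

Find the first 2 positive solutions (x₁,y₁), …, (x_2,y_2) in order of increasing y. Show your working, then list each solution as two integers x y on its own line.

√85 = [9; 4,1,1,4,18, …], period ℓ=5 (odd) → k=9
i=0: a=9 ⇒ p=9, q=1
i=1: a=4 ⇒ p=37, q=4
i=2: a=1 ⇒ p=46, q=5
i=3: a=1 ⇒ p=83, q=9
i=4: a=4 ⇒ p=378, q=41
i=5: a=18 ⇒ p=6887, q=747
i=6: a=4 ⇒ p=27926, q=3029
…
i=8: a=1 ⇒ p=62739, q=6805
i=9: a=4 ⇒ p=285769, q=30996
(x₁, y₁) = (285769, 30996);  285769² − 85·30996² = 1 ✓
(285769+30996√85)^2 = 163327842721 + 17715391848√85

285769 30996
163327842721 17715391848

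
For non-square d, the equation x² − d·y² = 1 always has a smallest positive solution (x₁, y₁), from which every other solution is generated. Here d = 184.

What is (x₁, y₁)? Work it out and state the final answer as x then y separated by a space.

24335 1794

d=184: √d = [13; 1,1,3,2,1,2,1,2,3,1,1,26] (ℓ=12, even), read p_11/q_11
i=0: a=13 ⇒ p=13, q=1
i=1: a=1 ⇒ p=14, q=1
i=2: a=1 ⇒ p=27, q=2
…
i=4: a=2 ⇒ p=217, q=16
i=5: a=1 ⇒ p=312, q=23
i=6: a=2 ⇒ p=841, q=62
i=7: a=1 ⇒ p=1153, q=85
…
i=10: a=1 ⇒ p=13741, q=1013
i=11: a=1 ⇒ p=24335, q=1794
(x₁, y₁) = (24335, 1794);  24335² − 184·1794² = 1 ✓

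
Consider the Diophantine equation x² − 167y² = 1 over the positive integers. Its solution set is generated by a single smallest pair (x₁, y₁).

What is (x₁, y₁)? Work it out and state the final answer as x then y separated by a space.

168 13

√167 → a₀=12, period (1,11,1,24); ℓ=4 even so k=3
k=0  a_k=12  p_k/q_k = 12/1
…
k=2  a_k=11  p_k/q_k = 155/12
k=3  a_k=1  p_k/q_k = 168/13
fundamental: x₁=168, y₁=13  (since 28224 − 167·169 = 1)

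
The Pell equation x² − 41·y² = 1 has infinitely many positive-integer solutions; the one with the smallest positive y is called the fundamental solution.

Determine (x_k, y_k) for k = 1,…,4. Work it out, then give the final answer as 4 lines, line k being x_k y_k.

[6; 2,2,12] for √41; ℓ=3 ⇒ convergent index 5
i=0: a=6 ⇒ p=6, q=1
i=1: a=2 ⇒ p=13, q=2
…
i=4: a=2 ⇒ p=826, q=129
i=5: a=2 ⇒ p=2049, q=320
→ (2049, 320).  Check: 2049²=4198401, 41·320²=4198400, difference 1.
k=2:  x_2 = 2049·2049+41·320·320 = 8396801,  y_2 = 2049·320+320·2049 = 1311360
k=3:  x_3 = 2049·8396801+41·320·1311360 = 34410088449,  y_3 = 2049·1311360+320·8396801 = 5373952960
k=4:  x_4 = 2049·34410088449+41·320·5373952960 = 141012534067201,  y_4 = 2049·5373952960+320·34410088449 = 22022457918720

2049 320
8396801 1311360
34410088449 5373952960
141012534067201 22022457918720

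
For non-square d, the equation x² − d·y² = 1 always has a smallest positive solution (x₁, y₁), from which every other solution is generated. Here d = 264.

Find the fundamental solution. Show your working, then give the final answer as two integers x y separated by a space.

√264 → a₀=16, period (4,32); ℓ=2 even so k=1
k=0  a_k=16  p_k/q_k = 16/1
k=1  a_k=4  p_k/q_k = 65/4
fundamental: x₁=65, y₁=4  (since 4225 − 264·16 = 1)

65 4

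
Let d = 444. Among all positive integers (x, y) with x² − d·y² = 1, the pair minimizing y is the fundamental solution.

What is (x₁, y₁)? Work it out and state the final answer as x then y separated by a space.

[21; 14,42] for √444; ℓ=2 ⇒ convergent index 1
a_0=21:  p_0=21·1+0=21,  q_0=21·0+1=1
a_1=14:  p_1=14·21+1=295,  q_1=14·1+0=14
fundamental: x₁=295, y₁=14  (since 87025 − 444·196 = 1)

295 14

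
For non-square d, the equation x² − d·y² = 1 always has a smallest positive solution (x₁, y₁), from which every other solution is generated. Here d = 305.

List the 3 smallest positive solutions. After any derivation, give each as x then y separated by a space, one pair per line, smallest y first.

489 28
478241 27384
467719209 26781524

d=305: √d = [17; 2,6,2,34] (ℓ=4, even), read p_3/q_3
a_0=17:  p_0=17·1+0=17,  q_0=17·0+1=1
…
a_2=6:  p_2=6·35+17=227,  q_2=6·2+1=13
a_3=2:  p_3=2·227+35=489,  q_3=2·13+2=28
fundamental: x₁=489, y₁=28  (since 239121 − 305·784 = 1)
k=2:  x_2 = 489·489+305·28·28 = 478241,  y_2 = 489·28+28·489 = 27384
k=3:  x_3 = 489·478241+305·28·27384 = 467719209,  y_3 = 489·27384+28·478241 = 26781524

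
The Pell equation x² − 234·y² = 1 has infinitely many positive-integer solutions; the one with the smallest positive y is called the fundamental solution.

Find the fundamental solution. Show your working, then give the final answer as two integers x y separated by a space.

5201 340

√234 = [15; 3,2,1,2,1,2,3,30, …], period ℓ=8 (even) → k=7
i=0: a=15 ⇒ p=15, q=1
…
i=3: a=1 ⇒ p=153, q=10
…
i=6: a=2 ⇒ p=1545, q=101
i=7: a=3 ⇒ p=5201, q=340
(x₁, y₁) = (5201, 340);  5201² − 234·340² = 1 ✓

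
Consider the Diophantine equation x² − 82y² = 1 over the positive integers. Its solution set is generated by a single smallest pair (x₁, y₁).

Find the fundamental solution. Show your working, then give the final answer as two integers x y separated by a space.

d=82: √d = [9; 18] (ℓ=1, odd), read p_1/q_1
i=0: a=9 ⇒ p=9, q=1
i=1: a=18 ⇒ p=163, q=18
(x₁, y₁) = (163, 18);  163² − 82·18² = 1 ✓

163 18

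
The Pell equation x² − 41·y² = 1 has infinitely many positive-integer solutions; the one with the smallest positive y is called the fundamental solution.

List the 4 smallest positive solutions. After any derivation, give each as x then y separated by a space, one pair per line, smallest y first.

2049 320
8396801 1311360
34410088449 5373952960
141012534067201 22022457918720

√41 → a₀=6, period (2,2,12); ℓ=3 odd so k=5
a_0=6:  p_0=6·1+0=6,  q_0=6·0+1=1
a_1=2:  p_1=2·6+1=13,  q_1=2·1+0=2
a_2=2:  p_2=2·13+6=32,  q_2=2·2+1=5
…
a_4=2:  p_4=2·397+32=826,  q_4=2·62+5=129
a_5=2:  p_5=2·826+397=2049,  q_5=2·129+62=320
(x₁, y₁) = (2049, 320);  2049² − 41·320² = 1 ✓
(x_2, y_2) = (2049·2049 + 41·320·320, 2049·320 + 320·2049) = (8396801, 1311360)
(x_3, y_3) = (2049·8396801 + 41·320·1311360, 2049·1311360 + 320·8396801) = (34410088449, 5373952960)
(x_4, y_4) = (2049·34410088449 + 41·320·5373952960, 2049·5373952960 + 320·34410088449) = (141012534067201, 22022457918720)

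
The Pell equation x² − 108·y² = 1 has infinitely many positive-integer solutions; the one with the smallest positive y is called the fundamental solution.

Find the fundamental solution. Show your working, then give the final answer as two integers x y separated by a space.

1351 130

d=108: √d = [10; 2,1,1,4,1,1,2,20] (ℓ=8, even), read p_7/q_7
a_0=10:  p_0=10·1+0=10,  q_0=10·0+1=1
a_1=2:  p_1=2·10+1=21,  q_1=2·1+0=2
a_2=1:  p_2=1·21+10=31,  q_2=1·2+1=3
a_3=1:  p_3=1·31+21=52,  q_3=1·3+2=5
a_4=4:  p_4=4·52+31=239,  q_4=4·5+3=23
a_5=1:  p_5=1·239+52=291,  q_5=1·23+5=28
a_6=1:  p_6=1·291+239=530,  q_6=1·28+23=51
a_7=2:  p_7=2·530+291=1351,  q_7=2·51+28=130
fundamental: x₁=1351, y₁=130  (since 1825201 − 108·16900 = 1)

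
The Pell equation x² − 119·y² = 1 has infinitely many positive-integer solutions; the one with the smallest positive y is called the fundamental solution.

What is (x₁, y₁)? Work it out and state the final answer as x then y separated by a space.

120 11

[10; 1,9,1,20] for √119; ℓ=4 ⇒ convergent index 3
a_0=10:  p_0=10·1+0=10,  q_0=10·0+1=1
a_1=1:  p_1=1·10+1=11,  q_1=1·1+0=1
a_2=9:  p_2=9·11+10=109,  q_2=9·1+1=10
a_3=1:  p_3=1·109+11=120,  q_3=1·10+1=11
fundamental: x₁=120, y₁=11  (since 14400 − 119·121 = 1)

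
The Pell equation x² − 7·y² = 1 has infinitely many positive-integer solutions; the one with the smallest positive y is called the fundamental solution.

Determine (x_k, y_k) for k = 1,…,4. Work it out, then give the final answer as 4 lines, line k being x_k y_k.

√7 → a₀=2, period (1,1,1,4); ℓ=4 even so k=3
a_0=2:  p_0=2·1+0=2,  q_0=2·0+1=1
a_1=1:  p_1=1·2+1=3,  q_1=1·1+0=1
a_2=1:  p_2=1·3+2=5,  q_2=1·1+1=2
a_3=1:  p_3=1·5+3=8,  q_3=1·2+1=3
fundamental: x₁=8, y₁=3  (since 64 − 7·9 = 1)
k=2:  x_2 = 8·8+7·3·3 = 127,  y_2 = 8·3+3·8 = 48
k=3:  x_3 = 8·127+7·3·48 = 2024,  y_3 = 8·48+3·127 = 765
k=4:  x_4 = 8·2024+7·3·765 = 32257,  y_4 = 8·765+3·2024 = 12192

8 3
127 48
2024 765
32257 12192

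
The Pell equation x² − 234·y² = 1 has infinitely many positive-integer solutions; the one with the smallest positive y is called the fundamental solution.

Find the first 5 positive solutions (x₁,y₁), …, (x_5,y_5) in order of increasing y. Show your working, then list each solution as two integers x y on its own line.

√234 = [15; 3,2,1,2,1,2,3,30, …], period ℓ=8 (even) → k=7
step 0: (15, 1)  from 15·(1,0) + (0,1)
…
step 3: (153, 10)  from 1·(107,7) + (46,3)
step 4: (413, 27)  from 2·(153,10) + (107,7)
step 5: (566, 37)  from 1·(413,27) + (153,10)
step 6: (1545, 101)  from 2·(566,37) + (413,27)
step 7: (5201, 340)  from 3·(1545,101) + (566,37)
(x₁, y₁) = (5201, 340);  5201² − 234·340² = 1 ✓
k=2:  x_2 = 5201·5201+234·340·340 = 54100801,  y_2 = 5201·340+340·5201 = 3536680
k=3:  x_3 = 5201·54100801+234·340·3536680 = 562756526801,  y_3 = 5201·3536680+340·54100801 = 36788545020
k=4:  x_4 = 5201·562756526801+234·340·36788545020 = 5853793337683201,  y_4 = 5201·36788545020+340·562756526801 = 382674441761360
k=5:  x_5 = 5201·5853793337683201+234·340·382674441761360 = 60891157735824130001,  y_5 = 5201·382674441761360+340·5853793337683201 = 3980579506413121700

5201 340
54100801 3536680
562756526801 36788545020
5853793337683201 382674441761360
60891157735824130001 3980579506413121700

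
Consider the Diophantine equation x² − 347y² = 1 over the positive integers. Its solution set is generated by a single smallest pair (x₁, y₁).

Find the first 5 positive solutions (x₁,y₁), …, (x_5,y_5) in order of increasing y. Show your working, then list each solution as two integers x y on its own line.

641602 34443
823306252807 44197395372
1056469876826312026 56714274530897445
1355666371822207590758497 72775983935101527618408
1739596510986687599414840072362 93386433689401306371520721787

√347 → a₀=18, period (1,1,1,2,4,…,1,1,36); ℓ=14 even so k=13
a_0=18:  p_0=18·1+0=18,  q_0=18·0+1=1
…
a_2=1:  p_2=1·19+18=37,  q_2=1·1+1=2
…
a_7=17:  p_7=17·801+652=14269,  q_7=17·43+35=766
…
a_11=1:  p_11=1·164168+74549=238717,  q_11=1·8813+4002=12815
a_12=1:  p_12=1·238717+164168=402885,  q_12=1·12815+8813=21628
a_13=1:  p_13=1·402885+238717=641602,  q_13=1·21628+12815=34443
(x₁, y₁) = (641602, 34443);  641602² − 347·34443² = 1 ✓
k=2:  x_2 = 641602·641602+347·34443·34443 = 823306252807,  y_2 = 641602·34443+34443·641602 = 44197395372
k=3:  x_3 = 641602·823306252807+347·34443·44197395372 = 1056469876826312026,  y_3 = 641602·44197395372+34443·823306252807 = 56714274530897445
k=4:  x_4 = 641602·1056469876826312026+347·34443·56714274530897445 = 1355666371822207590758497,  y_4 = 641602·56714274530897445+34443·1056469876826312026 = 72775983935101527618408
k=5:  x_5 = 641602·1355666371822207590758497+347·34443·72775983935101527618408 = 1739596510986687599414840072362,  y_5 = 641602·72775983935101527618408+34443·1355666371822207590758497 = 93386433689401306371520721787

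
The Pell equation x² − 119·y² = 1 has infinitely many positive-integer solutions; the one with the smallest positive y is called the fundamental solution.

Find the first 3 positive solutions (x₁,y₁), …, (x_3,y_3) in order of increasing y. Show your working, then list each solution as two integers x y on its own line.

[10; 1,9,1,20] for √119; ℓ=4 ⇒ convergent index 3
a_0=10:  p_0=10·1+0=10,  q_0=10·0+1=1
…
a_2=9:  p_2=9·11+10=109,  q_2=9·1+1=10
a_3=1:  p_3=1·109+11=120,  q_3=1·10+1=11
fundamental: x₁=120, y₁=11  (since 14400 − 119·121 = 1)
(x_2, y_2) = (120·120 + 119·11·11, 120·11 + 11·120) = (28799, 2640)
(x_3, y_3) = (120·28799 + 119·11·2640, 120·2640 + 11·28799) = (6911640, 633589)

120 11
28799 2640
6911640 633589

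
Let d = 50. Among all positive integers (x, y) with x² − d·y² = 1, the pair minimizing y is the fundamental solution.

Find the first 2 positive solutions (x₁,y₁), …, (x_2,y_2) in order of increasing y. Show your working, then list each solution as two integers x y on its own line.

99 14
19601 2772

√50 = [7; 14, …], period ℓ=1 (odd) → k=1
i=0: a=7 ⇒ p=7, q=1
i=1: a=14 ⇒ p=99, q=14
→ (99, 14).  Check: 99²=9801, 50·14²=9800, difference 1.
(99+14√50)^2 = 19601 + 2772√50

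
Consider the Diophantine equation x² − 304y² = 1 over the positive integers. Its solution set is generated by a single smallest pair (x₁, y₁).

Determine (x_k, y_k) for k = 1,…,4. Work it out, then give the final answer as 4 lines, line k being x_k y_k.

√304 → a₀=17, period (2,3,2,1,1,1,1,1,2,3,2,34); ℓ=12 even so k=11
step 0: (17, 1)  from 17·(1,0) + (0,1)
…
step 2: (122, 7)  from 3·(35,2) + (17,1)
…
step 4: (401, 23)  from 1·(279,16) + (122,7)
step 5: (680, 39)  from 1·(401,23) + (279,16)
step 6: (1081, 62)  from 1·(680,39) + (401,23)
step 7: (1761, 101)  from 1·(1081,62) + (680,39)
step 8: (2842, 163)  from 1·(1761,101) + (1081,62)
…
step 10: (25177, 1444)  from 3·(7445,427) + (2842,163)
step 11: (57799, 3315)  from 2·(25177,1444) + (7445,427)
fundamental: x₁=57799, y₁=3315  (since 3340724401 − 304·10989225 = 1)
(x_2, y_2) = (57799·57799 + 304·3315·3315, 57799·3315 + 3315·57799) = (6681448801, 383207370)
(x_3, y_3) = (57799·6681448801 + 304·3315·383207370, 57799·383207370 + 3315·6681448801) = (772362118440199, 44298005553945)
(x_4, y_4) = (57799·772362118440199 + 304·3315·44298005553945, 57799·44298005553945 + 3315·772362118440199) = (89283516160768675201, 5120760845641726740)

57799 3315
6681448801 383207370
772362118440199 44298005553945
89283516160768675201 5120760845641726740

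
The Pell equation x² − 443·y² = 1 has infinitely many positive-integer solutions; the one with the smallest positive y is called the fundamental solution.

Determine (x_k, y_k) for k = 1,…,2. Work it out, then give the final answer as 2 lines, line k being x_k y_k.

√443 = [21; 21,42, …], period ℓ=2 (even) → k=1
step 0: (21, 1)  from 21·(1,0) + (0,1)
step 1: (442, 21)  from 21·(21,1) + (1,0)
fundamental: x₁=442, y₁=21  (since 195364 − 443·441 = 1)
k=2:  x_2 = 442·442+443·21·21 = 390727,  y_2 = 442·21+21·442 = 18564

442 21
390727 18564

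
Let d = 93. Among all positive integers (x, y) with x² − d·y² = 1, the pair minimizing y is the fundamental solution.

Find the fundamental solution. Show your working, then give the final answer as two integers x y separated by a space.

12151 1260

d=93: √d = [9; 1,1,1,4,6,4,1,1,1,18] (ℓ=10, even), read p_9/q_9
step 0: (9, 1)  from 9·(1,0) + (0,1)
step 1: (10, 1)  from 1·(9,1) + (1,0)
…
step 3: (29, 3)  from 1·(19,2) + (10,1)
step 4: (135, 14)  from 4·(29,3) + (19,2)
step 5: (839, 87)  from 6·(135,14) + (29,3)
step 6: (3491, 362)  from 4·(839,87) + (135,14)
step 7: (4330, 449)  from 1·(3491,362) + (839,87)
step 8: (7821, 811)  from 1·(4330,449) + (3491,362)
step 9: (12151, 1260)  from 1·(7821,811) + (4330,449)
→ (12151, 1260).  Check: 12151²=147646801, 93·1260²=147646800, difference 1.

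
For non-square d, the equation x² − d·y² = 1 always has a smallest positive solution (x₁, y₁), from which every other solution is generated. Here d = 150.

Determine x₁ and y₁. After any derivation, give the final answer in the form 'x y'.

49 4

[12; 4,24] for √150; ℓ=2 ⇒ convergent index 1
step 0: (12, 1)  from 12·(1,0) + (0,1)
step 1: (49, 4)  from 4·(12,1) + (1,0)
(x₁, y₁) = (49, 4);  49² − 150·4² = 1 ✓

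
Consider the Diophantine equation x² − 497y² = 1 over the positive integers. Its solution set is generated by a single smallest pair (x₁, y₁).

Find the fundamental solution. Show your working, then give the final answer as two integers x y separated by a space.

d=497: √d = [22; 3,2,2,5,6,5,2,2,3,44] (ℓ=10, even), read p_9/q_9
step 0: (22, 1)  from 22·(1,0) + (0,1)
…
step 2: (156, 7)  from 2·(67,3) + (22,1)
…
step 7: (143637, 6443)  from 2·(65476,2937) + (12685,569)
step 8: (352750, 15823)  from 2·(143637,6443) + (65476,2937)
step 9: (1201887, 53912)  from 3·(352750,15823) + (143637,6443)
(x₁, y₁) = (1201887, 53912);  1201887² − 497·53912² = 1 ✓

1201887 53912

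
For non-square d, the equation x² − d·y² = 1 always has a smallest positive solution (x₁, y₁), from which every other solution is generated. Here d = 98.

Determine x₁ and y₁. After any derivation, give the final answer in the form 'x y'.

99 10

√98 = [9; 1,8,1,18, …], period ℓ=4 (even) → k=3
i=0: a=9 ⇒ p=9, q=1
…
i=2: a=8 ⇒ p=89, q=9
i=3: a=1 ⇒ p=99, q=10
(x₁, y₁) = (99, 10);  99² − 98·10² = 1 ✓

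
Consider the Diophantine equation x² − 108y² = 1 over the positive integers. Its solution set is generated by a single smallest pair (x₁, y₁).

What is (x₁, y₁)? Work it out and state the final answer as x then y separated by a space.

[10; 2,1,1,4,1,1,2,20] for √108; ℓ=8 ⇒ convergent index 7
k=0  a_k=10  p_k/q_k = 10/1
k=1  a_k=2  p_k/q_k = 21/2
…
k=3  a_k=1  p_k/q_k = 52/5
k=4  a_k=4  p_k/q_k = 239/23
k=5  a_k=1  p_k/q_k = 291/28
k=6  a_k=1  p_k/q_k = 530/51
k=7  a_k=2  p_k/q_k = 1351/130
→ (1351, 130).  Check: 1351²=1825201, 108·130²=1825200, difference 1.

1351 130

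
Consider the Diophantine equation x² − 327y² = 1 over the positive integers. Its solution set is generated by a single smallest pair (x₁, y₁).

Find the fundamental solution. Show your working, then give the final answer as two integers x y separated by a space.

217 12

√327 → a₀=18, period (12,36); ℓ=2 even so k=1
step 0: (18, 1)  from 18·(1,0) + (0,1)
step 1: (217, 12)  from 12·(18,1) + (1,0)
→ (217, 12).  Check: 217²=47089, 327·12²=47088, difference 1.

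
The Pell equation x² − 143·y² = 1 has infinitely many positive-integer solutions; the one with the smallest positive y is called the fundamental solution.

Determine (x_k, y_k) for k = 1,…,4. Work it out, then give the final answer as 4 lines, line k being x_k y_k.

12 1
287 24
6876 575
164737 13776

[11; 1,22] for √143; ℓ=2 ⇒ convergent index 1
a_0=11:  p_0=11·1+0=11,  q_0=11·0+1=1
a_1=1:  p_1=1·11+1=12,  q_1=1·1+0=1
(x₁, y₁) = (12, 1);  12² − 143·1² = 1 ✓
(x_2, y_2) = (12·12 + 143·1·1, 12·1 + 1·12) = (287, 24)
(x_3, y_3) = (12·287 + 143·1·24, 12·24 + 1·287) = (6876, 575)
(x_4, y_4) = (12·6876 + 143·1·575, 12·575 + 1·6876) = (164737, 13776)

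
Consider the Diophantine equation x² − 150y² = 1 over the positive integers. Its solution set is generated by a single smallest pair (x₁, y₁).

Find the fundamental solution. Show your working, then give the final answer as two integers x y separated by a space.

49 4

[12; 4,24] for √150; ℓ=2 ⇒ convergent index 1
step 0: (12, 1)  from 12·(1,0) + (0,1)
step 1: (49, 4)  from 4·(12,1) + (1,0)
(x₁, y₁) = (49, 4);  49² − 150·4² = 1 ✓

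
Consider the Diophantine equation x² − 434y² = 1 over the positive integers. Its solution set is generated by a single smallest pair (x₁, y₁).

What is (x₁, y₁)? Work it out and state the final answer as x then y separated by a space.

125 6

[20; 1,4,1,40] for √434; ℓ=4 ⇒ convergent index 3
step 0: (20, 1)  from 20·(1,0) + (0,1)
…
step 2: (104, 5)  from 4·(21,1) + (20,1)
step 3: (125, 6)  from 1·(104,5) + (21,1)
→ (125, 6).  Check: 125²=15625, 434·6²=15624, difference 1.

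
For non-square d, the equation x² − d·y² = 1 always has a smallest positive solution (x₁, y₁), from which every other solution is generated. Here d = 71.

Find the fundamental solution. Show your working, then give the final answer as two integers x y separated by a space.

3480 413

√71 = [8; 2,2,1,7,1,2,2,16, …], period ℓ=8 (even) → k=7
k=0  a_k=8  p_k/q_k = 8/1
…
k=5  a_k=1  p_k/q_k = 514/61
k=6  a_k=2  p_k/q_k = 1483/176
k=7  a_k=2  p_k/q_k = 3480/413
(x₁, y₁) = (3480, 413);  3480² − 71·413² = 1 ✓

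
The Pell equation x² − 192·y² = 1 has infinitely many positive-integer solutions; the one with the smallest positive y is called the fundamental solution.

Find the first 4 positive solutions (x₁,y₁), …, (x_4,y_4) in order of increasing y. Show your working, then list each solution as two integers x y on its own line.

97 7
18817 1358
3650401 263445
708158977 51106972

d=192: √d = [13; 1,5,1,26] (ℓ=4, even), read p_3/q_3
k=0  a_k=13  p_k/q_k = 13/1
…
k=2  a_k=5  p_k/q_k = 83/6
k=3  a_k=1  p_k/q_k = 97/7
(x₁, y₁) = (97, 7);  97² − 192·7² = 1 ✓
(97+7√192)^2 = 18817 + 1358√192
(97+7√192)^3 = 3650401 + 263445√192
(97+7√192)^4 = 708158977 + 51106972√192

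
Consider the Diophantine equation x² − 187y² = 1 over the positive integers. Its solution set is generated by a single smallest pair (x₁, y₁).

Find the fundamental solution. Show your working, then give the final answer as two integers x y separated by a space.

1682 123

√187 → a₀=13, period (1,2,13,2,1,26); ℓ=6 even so k=5
step 0: (13, 1)  from 13·(1,0) + (0,1)
step 1: (14, 1)  from 1·(13,1) + (1,0)
…
step 4: (1135, 83)  from 2·(547,40) + (41,3)
step 5: (1682, 123)  from 1·(1135,83) + (547,40)
→ (1682, 123).  Check: 1682²=2829124, 187·123²=2829123, difference 1.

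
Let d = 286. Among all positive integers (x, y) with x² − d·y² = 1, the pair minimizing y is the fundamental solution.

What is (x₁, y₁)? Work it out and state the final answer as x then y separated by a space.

561835 33222

√286 → a₀=16, period (1,10,3,3,2,3,3,10,1,32); ℓ=10 even so k=9
i=0: a=16 ⇒ p=16, q=1
…
i=4: a=3 ⇒ p=1911, q=113
…
i=6: a=3 ⇒ p=15102, q=893
i=7: a=3 ⇒ p=49703, q=2939
i=8: a=10 ⇒ p=512132, q=30283
i=9: a=1 ⇒ p=561835, q=33222
fundamental: x₁=561835, y₁=33222  (since 315658567225 − 286·1103701284 = 1)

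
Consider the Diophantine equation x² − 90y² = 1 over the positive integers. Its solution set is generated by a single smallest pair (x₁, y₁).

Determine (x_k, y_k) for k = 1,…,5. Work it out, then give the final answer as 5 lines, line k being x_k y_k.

d=90: √d = [9; 2,18] (ℓ=2, even), read p_1/q_1
a_0=9:  p_0=9·1+0=9,  q_0=9·0+1=1
a_1=2:  p_1=2·9+1=19,  q_1=2·1+0=2
fundamental: x₁=19, y₁=2  (since 361 − 90·4 = 1)
n=2: (19,2)∘(19,2) = (19·19+90·2·2, 19·2+2·19) = (721,76)
n=3: (721,76)∘(19,2) = (19·721+90·2·76, 19·76+2·721) = (27379,2886)
n=4: (27379,2886)∘(19,2) = (19·27379+90·2·2886, 19·2886+2·27379) = (1039681,109592)
n=5: (1039681,109592)∘(19,2) = (19·1039681+90·2·109592, 19·109592+2·1039681) = (39480499,4161610)

19 2
721 76
27379 2886
1039681 109592
39480499 4161610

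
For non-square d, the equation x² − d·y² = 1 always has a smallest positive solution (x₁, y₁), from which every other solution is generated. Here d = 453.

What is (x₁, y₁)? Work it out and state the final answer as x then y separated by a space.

√453 = [21; 3,1,1,10,14,10,1,1,3,42, …], period ℓ=10 (even) → k=9
step 0: (21, 1)  from 21·(1,0) + (0,1)
…
step 3: (149, 7)  from 1·(85,4) + (64,3)
…
step 7: (245764, 11547)  from 1·(223565,10504) + (22199,1043)
step 8: (469329, 22051)  from 1·(245764,11547) + (223565,10504)
step 9: (1653751, 77700)  from 3·(469329,22051) + (245764,11547)
(x₁, y₁) = (1653751, 77700);  1653751² − 453·77700² = 1 ✓

1653751 77700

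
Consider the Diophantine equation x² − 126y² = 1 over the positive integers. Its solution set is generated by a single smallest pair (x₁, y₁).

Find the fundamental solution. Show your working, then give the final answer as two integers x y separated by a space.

√126 → a₀=11, period (4,2,4,22); ℓ=4 even so k=3
k=0  a_k=11  p_k/q_k = 11/1
…
k=2  a_k=2  p_k/q_k = 101/9
k=3  a_k=4  p_k/q_k = 449/40
(x₁, y₁) = (449, 40);  449² − 126·40² = 1 ✓

449 40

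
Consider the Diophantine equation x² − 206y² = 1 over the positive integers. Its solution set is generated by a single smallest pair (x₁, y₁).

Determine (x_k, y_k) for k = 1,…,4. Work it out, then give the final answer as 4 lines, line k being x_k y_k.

√206 → a₀=14, period (2,1,5,14,5,1,2,28); ℓ=8 even so k=7
a_0=14:  p_0=14·1+0=14,  q_0=14·0+1=1
a_1=2:  p_1=2·14+1=29,  q_1=2·1+0=2
…
a_6=1:  p_6=1·17539+3459=20998,  q_6=1·1222+241=1463
a_7=2:  p_7=2·20998+17539=59535,  q_7=2·1463+1222=4148
(x₁, y₁) = (59535, 4148);  59535² − 206·4148² = 1 ✓
n=2: (59535,4148)∘(59535,4148) = (59535·59535+206·4148·4148, 59535·4148+4148·59535) = (7088832449,493902360)
n=3: (7088832449,493902360)∘(59535,4148) = (59535·7088832449+206·4148·493902360, 59535·493902360+4148·7088832449) = (844067279642895,58808954001052)
n=4: (844067279642895,58808954001052)∘(59535,4148) = (59535·844067279642895+206·4148·58808954001052, 59535·58808954001052+4148·844067279642895) = (100503090979990675201,7002382152411359280)

59535 4148
7088832449 493902360
844067279642895 58808954001052
100503090979990675201 7002382152411359280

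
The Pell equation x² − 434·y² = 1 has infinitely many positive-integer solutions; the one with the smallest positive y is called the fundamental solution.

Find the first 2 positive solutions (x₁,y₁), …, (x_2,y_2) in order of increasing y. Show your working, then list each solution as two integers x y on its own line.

[20; 1,4,1,40] for √434; ℓ=4 ⇒ convergent index 3
a_0=20:  p_0=20·1+0=20,  q_0=20·0+1=1
…
a_2=4:  p_2=4·21+20=104,  q_2=4·1+1=5
a_3=1:  p_3=1·104+21=125,  q_3=1·5+1=6
→ (125, 6).  Check: 125²=15625, 434·6²=15624, difference 1.
(x_2, y_2) = (125·125 + 434·6·6, 125·6 + 6·125) = (31249, 1500)

125 6
31249 1500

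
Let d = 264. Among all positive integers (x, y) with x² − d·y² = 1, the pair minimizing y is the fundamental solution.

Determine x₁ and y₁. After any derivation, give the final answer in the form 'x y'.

[16; 4,32] for √264; ℓ=2 ⇒ convergent index 1
step 0: (16, 1)  from 16·(1,0) + (0,1)
step 1: (65, 4)  from 4·(16,1) + (1,0)
fundamental: x₁=65, y₁=4  (since 4225 − 264·16 = 1)

65 4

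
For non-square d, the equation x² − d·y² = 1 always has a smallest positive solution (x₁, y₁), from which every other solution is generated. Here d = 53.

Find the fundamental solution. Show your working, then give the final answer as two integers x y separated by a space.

d=53: √d = [7; 3,1,1,3,14] (ℓ=5, odd), read p_9/q_9
k=0  a_k=7  p_k/q_k = 7/1
…
k=2  a_k=1  p_k/q_k = 29/4
…
k=4  a_k=3  p_k/q_k = 182/25
k=5  a_k=14  p_k/q_k = 2599/357
k=6  a_k=3  p_k/q_k = 7979/1096
…
k=8  a_k=1  p_k/q_k = 18557/2549
k=9  a_k=3  p_k/q_k = 66249/9100
fundamental: x₁=66249, y₁=9100  (since 4388930001 − 53·82810000 = 1)

66249 9100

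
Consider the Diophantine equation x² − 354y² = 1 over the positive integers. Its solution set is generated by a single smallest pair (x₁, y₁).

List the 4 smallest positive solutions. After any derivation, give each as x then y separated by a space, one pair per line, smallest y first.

√354 → a₀=18, period (1,4,2,2,18,2,2,4,1,36); ℓ=10 even so k=9
i=0: a=18 ⇒ p=18, q=1
i=1: a=1 ⇒ p=19, q=1
i=2: a=4 ⇒ p=94, q=5
i=3: a=2 ⇒ p=207, q=11
i=4: a=2 ⇒ p=508, q=27
i=5: a=18 ⇒ p=9351, q=497
i=6: a=2 ⇒ p=19210, q=1021
…
i=8: a=4 ⇒ p=210294, q=11177
i=9: a=1 ⇒ p=258065, q=13716
(x₁, y₁) = (258065, 13716);  258065² − 354·13716² = 1 ✓
(258065+13716√354)^2 = 133195088449 + 7079239080√354
(258065+13716√354)^3 = 68745981000924305 + 3653807666346684√354
(258065+13716√354)^4 = 35481863173873866451201 + 1885839750824434773840√354

258065 13716
133195088449 7079239080
68745981000924305 3653807666346684
35481863173873866451201 1885839750824434773840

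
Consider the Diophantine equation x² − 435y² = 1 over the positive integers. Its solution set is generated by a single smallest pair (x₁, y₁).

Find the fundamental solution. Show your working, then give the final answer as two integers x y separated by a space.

d=435: √d = [20; 1,5,1,40] (ℓ=4, even), read p_3/q_3
step 0: (20, 1)  from 20·(1,0) + (0,1)
…
step 2: (125, 6)  from 5·(21,1) + (20,1)
step 3: (146, 7)  from 1·(125,6) + (21,1)
→ (146, 7).  Check: 146²=21316, 435·7²=21315, difference 1.

146 7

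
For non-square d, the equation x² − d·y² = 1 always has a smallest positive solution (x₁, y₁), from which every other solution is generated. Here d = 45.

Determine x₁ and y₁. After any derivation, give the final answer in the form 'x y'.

[6; 1,2,2,2,1,12] for √45; ℓ=6 ⇒ convergent index 5
step 0: (6, 1)  from 6·(1,0) + (0,1)
…
step 3: (47, 7)  from 2·(20,3) + (7,1)
step 4: (114, 17)  from 2·(47,7) + (20,3)
step 5: (161, 24)  from 1·(114,17) + (47,7)
(x₁, y₁) = (161, 24);  161² − 45·24² = 1 ✓

161 24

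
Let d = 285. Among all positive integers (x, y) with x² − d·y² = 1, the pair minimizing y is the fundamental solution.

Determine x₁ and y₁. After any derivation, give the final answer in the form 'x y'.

d=285: √d = [16; 1,7,2,7,1,32] (ℓ=6, even), read p_5/q_5
i=0: a=16 ⇒ p=16, q=1
i=1: a=1 ⇒ p=17, q=1
…
i=3: a=2 ⇒ p=287, q=17
i=4: a=7 ⇒ p=2144, q=127
i=5: a=1 ⇒ p=2431, q=144
fundamental: x₁=2431, y₁=144  (since 5909761 − 285·20736 = 1)

2431 144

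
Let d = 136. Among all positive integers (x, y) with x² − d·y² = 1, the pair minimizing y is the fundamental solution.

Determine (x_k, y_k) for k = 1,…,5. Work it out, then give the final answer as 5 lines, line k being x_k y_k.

√136 = [11; 1,1,1,22, …], period ℓ=4 (even) → k=3
step 0: (11, 1)  from 11·(1,0) + (0,1)
…
step 2: (23, 2)  from 1·(12,1) + (11,1)
step 3: (35, 3)  from 1·(23,2) + (12,1)
→ (35, 3).  Check: 35²=1225, 136·3²=1224, difference 1.
k=2:  x_2 = 35·35+136·3·3 = 2449,  y_2 = 35·3+3·35 = 210
k=3:  x_3 = 35·2449+136·3·210 = 171395,  y_3 = 35·210+3·2449 = 14697
k=4:  x_4 = 35·171395+136·3·14697 = 11995201,  y_4 = 35·14697+3·171395 = 1028580
k=5:  x_5 = 35·11995201+136·3·1028580 = 839492675,  y_5 = 35·1028580+3·11995201 = 71985903

35 3
2449 210
171395 14697
11995201 1028580
839492675 71985903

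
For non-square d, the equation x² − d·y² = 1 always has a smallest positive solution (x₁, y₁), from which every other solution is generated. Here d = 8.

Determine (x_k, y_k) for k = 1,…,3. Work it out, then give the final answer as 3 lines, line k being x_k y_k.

√8 → a₀=2, period (1,4); ℓ=2 even so k=1
step 0: (2, 1)  from 2·(1,0) + (0,1)
step 1: (3, 1)  from 1·(2,1) + (1,0)
fundamental: x₁=3, y₁=1  (since 9 − 8·1 = 1)
n=2: (3,1)∘(3,1) = (3·3+8·1·1, 3·1+1·3) = (17,6)
n=3: (17,6)∘(3,1) = (3·17+8·1·6, 3·6+1·17) = (99,35)

3 1
17 6
99 35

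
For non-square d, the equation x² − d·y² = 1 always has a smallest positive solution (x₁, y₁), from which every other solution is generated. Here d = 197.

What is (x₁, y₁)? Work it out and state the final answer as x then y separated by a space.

√197 = [14; 28, …], period ℓ=1 (odd) → k=1
k=0  a_k=14  p_k/q_k = 14/1
k=1  a_k=28  p_k/q_k = 393/28
→ (393, 28).  Check: 393²=154449, 197·28²=154448, difference 1.

393 28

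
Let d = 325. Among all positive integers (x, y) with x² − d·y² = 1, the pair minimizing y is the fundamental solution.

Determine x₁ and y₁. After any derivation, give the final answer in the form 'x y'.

[18; 36] for √325; ℓ=1 ⇒ convergent index 1
a_0=18:  p_0=18·1+0=18,  q_0=18·0+1=1
a_1=36:  p_1=36·18+1=649,  q_1=36·1+0=36
→ (649, 36).  Check: 649²=421201, 325·36²=421200, difference 1.

649 36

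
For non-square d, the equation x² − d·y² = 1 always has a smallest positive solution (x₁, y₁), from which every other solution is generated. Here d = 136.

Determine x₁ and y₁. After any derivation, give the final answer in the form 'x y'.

[11; 1,1,1,22] for √136; ℓ=4 ⇒ convergent index 3
step 0: (11, 1)  from 11·(1,0) + (0,1)
…
step 2: (23, 2)  from 1·(12,1) + (11,1)
step 3: (35, 3)  from 1·(23,2) + (12,1)
→ (35, 3).  Check: 35²=1225, 136·3²=1224, difference 1.

35 3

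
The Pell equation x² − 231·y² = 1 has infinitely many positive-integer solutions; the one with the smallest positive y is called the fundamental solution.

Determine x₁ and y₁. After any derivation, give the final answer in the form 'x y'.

76 5

√231 = [15; 5,30, …], period ℓ=2 (even) → k=1
i=0: a=15 ⇒ p=15, q=1
i=1: a=5 ⇒ p=76, q=5
(x₁, y₁) = (76, 5);  76² − 231·5² = 1 ✓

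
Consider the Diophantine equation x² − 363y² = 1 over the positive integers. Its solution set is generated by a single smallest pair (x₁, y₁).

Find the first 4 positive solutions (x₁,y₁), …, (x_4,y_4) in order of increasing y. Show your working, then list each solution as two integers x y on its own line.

d=363: √d = [19; 19,38] (ℓ=2, even), read p_1/q_1
step 0: (19, 1)  from 19·(1,0) + (0,1)
step 1: (362, 19)  from 19·(19,1) + (1,0)
fundamental: x₁=362, y₁=19  (since 131044 − 363·361 = 1)
(x_2, y_2) = (362·362 + 363·19·19, 362·19 + 19·362) = (262087, 13756)
(x_3, y_3) = (362·262087 + 363·19·13756, 362·13756 + 19·262087) = (189750626, 9959325)
(x_4, y_4) = (362·189750626 + 363·19·9959325, 362·9959325 + 19·189750626) = (137379191137, 7210537544)

362 19
262087 13756
189750626 9959325
137379191137 7210537544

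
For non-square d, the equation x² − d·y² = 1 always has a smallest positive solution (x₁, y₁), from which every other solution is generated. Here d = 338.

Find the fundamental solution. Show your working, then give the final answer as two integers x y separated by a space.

d=338: √d = [18; 2,1,1,2,36] (ℓ=5, odd), read p_9/q_9
a_0=18:  p_0=18·1+0=18,  q_0=18·0+1=1
…
a_2=1:  p_2=1·37+18=55,  q_2=1·2+1=3
…
a_6=2:  p_6=2·8696+239=17631,  q_6=2·473+13=959
a_7=1:  p_7=1·17631+8696=26327,  q_7=1·959+473=1432
a_8=1:  p_8=1·26327+17631=43958,  q_8=1·1432+959=2391
a_9=2:  p_9=2·43958+26327=114243,  q_9=2·2391+1432=6214
(x₁, y₁) = (114243, 6214);  114243² − 338·6214² = 1 ✓

114243 6214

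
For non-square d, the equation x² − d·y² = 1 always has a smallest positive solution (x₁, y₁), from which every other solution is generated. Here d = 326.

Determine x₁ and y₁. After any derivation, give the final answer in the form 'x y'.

d=326: √d = [18; 18,36] (ℓ=2, even), read p_1/q_1
a_0=18:  p_0=18·1+0=18,  q_0=18·0+1=1
a_1=18:  p_1=18·18+1=325,  q_1=18·1+0=18
(x₁, y₁) = (325, 18);  325² − 326·18² = 1 ✓

325 18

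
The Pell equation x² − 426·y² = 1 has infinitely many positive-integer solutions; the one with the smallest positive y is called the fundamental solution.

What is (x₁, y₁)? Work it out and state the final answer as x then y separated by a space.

√426 → a₀=20, period (1,1,1,3,2,6,2,3,1,1,1,40); ℓ=12 even so k=11
a_0=20:  p_0=20·1+0=20,  q_0=20·0+1=1
a_1=1:  p_1=1·20+1=21,  q_1=1·1+0=1
a_2=1:  p_2=1·21+20=41,  q_2=1·1+1=2
a_3=1:  p_3=1·41+21=62,  q_3=1·2+1=3
a_4=3:  p_4=3·62+41=227,  q_4=3·3+2=11
a_5=2:  p_5=2·227+62=516,  q_5=2·11+3=25
a_6=6:  p_6=6·516+227=3323,  q_6=6·25+11=161
a_7=2:  p_7=2·3323+516=7162,  q_7=2·161+25=347
a_8=3:  p_8=3·7162+3323=24809,  q_8=3·347+161=1202
a_9=1:  p_9=1·24809+7162=31971,  q_9=1·1202+347=1549
a_10=1:  p_10=1·31971+24809=56780,  q_10=1·1549+1202=2751
a_11=1:  p_11=1·56780+31971=88751,  q_11=1·2751+1549=4300
fundamental: x₁=88751, y₁=4300  (since 7876740001 − 426·18490000 = 1)

88751 4300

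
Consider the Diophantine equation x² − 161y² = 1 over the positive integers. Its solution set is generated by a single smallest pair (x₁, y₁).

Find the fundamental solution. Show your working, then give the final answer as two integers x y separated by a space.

11775 928

d=161: √d = [12; 1,2,4,1,2,1,4,2,1,24] (ℓ=10, even), read p_9/q_9
a_0=12:  p_0=12·1+0=12,  q_0=12·0+1=1
…
a_2=2:  p_2=2·13+12=38,  q_2=2·1+1=3
a_3=4:  p_3=4·38+13=165,  q_3=4·3+1=13
a_4=1:  p_4=1·165+38=203,  q_4=1·13+3=16
…
a_7=4:  p_7=4·774+571=3667,  q_7=4·61+45=289
a_8=2:  p_8=2·3667+774=8108,  q_8=2·289+61=639
a_9=1:  p_9=1·8108+3667=11775,  q_9=1·639+289=928
→ (11775, 928).  Check: 11775²=138650625, 161·928²=138650624, difference 1.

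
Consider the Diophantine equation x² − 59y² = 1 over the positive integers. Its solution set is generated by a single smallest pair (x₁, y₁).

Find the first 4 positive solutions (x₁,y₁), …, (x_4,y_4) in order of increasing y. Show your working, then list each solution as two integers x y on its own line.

530 69
561799 73140
595506410 77528331
631236232801 82179957720

√59 → a₀=7, period (1,2,7,2,1,14); ℓ=6 even so k=5
i=0: a=7 ⇒ p=7, q=1
…
i=4: a=2 ⇒ p=361, q=47
i=5: a=1 ⇒ p=530, q=69
fundamental: x₁=530, y₁=69  (since 280900 − 59·4761 = 1)
(x_2, y_2) = (530·530 + 59·69·69, 530·69 + 69·530) = (561799, 73140)
(x_3, y_3) = (530·561799 + 59·69·73140, 530·73140 + 69·561799) = (595506410, 77528331)
(x_4, y_4) = (530·595506410 + 59·69·77528331, 530·77528331 + 69·595506410) = (631236232801, 82179957720)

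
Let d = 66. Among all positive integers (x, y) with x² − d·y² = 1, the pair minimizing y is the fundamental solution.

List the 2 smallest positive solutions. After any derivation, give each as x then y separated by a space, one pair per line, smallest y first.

65 8
8449 1040

√66 → a₀=8, period (8,16); ℓ=2 even so k=1
a_0=8:  p_0=8·1+0=8,  q_0=8·0+1=1
a_1=8:  p_1=8·8+1=65,  q_1=8·1+0=8
fundamental: x₁=65, y₁=8  (since 4225 − 66·64 = 1)
(65+8√66)^2 = 8449 + 1040√66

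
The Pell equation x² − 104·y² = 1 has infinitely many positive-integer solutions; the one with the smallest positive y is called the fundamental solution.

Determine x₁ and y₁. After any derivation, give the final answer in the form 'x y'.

[10; 5,20] for √104; ℓ=2 ⇒ convergent index 1
i=0: a=10 ⇒ p=10, q=1
i=1: a=5 ⇒ p=51, q=5
fundamental: x₁=51, y₁=5  (since 2601 − 104·25 = 1)

51 5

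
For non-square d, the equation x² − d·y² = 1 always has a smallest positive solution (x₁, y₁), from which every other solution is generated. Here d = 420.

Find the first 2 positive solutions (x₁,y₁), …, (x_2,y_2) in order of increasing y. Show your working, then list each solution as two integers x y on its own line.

d=420: √d = [20; 2,40] (ℓ=2, even), read p_1/q_1
k=0  a_k=20  p_k/q_k = 20/1
k=1  a_k=2  p_k/q_k = 41/2
fundamental: x₁=41, y₁=2  (since 1681 − 420·4 = 1)
k=2:  x_2 = 41·41+420·2·2 = 3361,  y_2 = 41·2+2·41 = 164

41 2
3361 164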